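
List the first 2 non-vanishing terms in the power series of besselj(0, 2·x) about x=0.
1 - x^2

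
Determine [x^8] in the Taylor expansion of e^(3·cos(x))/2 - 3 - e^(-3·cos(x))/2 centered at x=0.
Expand to order 8: e^(3·cos(x))/2 - 3 - e^(-3·cos(x))/2 = x^8·(-1133·e^(-3)/26880 + 983·e^(3)/5376) + x^6·(-181·e^(3)/480 - 91·e^(-3)/480) + x^4·(-e^(-3)/2 + 5·e^(3)/8) + x^2·(-3·e^(3)/4 - 3·e^(-3)/4) - 3 - e^(-3)/2 + e^(3)/2 + O(x^9).
The coefficient of x^8 is -1133·e^(-3)/26880 + 983·e^(3)/5376.

Final answer: -1133·e^(-3)/26880 + 983·e^(3)/5376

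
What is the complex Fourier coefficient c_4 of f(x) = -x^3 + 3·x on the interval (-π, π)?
Compute the real Fourier coefficients first: a_4 = 0, b_4 = -27/16 + π^2/2.
Then c_4 = (a_4 − i·b_4)/2 = -i·π^2/4 + 27·i/32.

Final answer: -i·π^2/4 + 27·i/32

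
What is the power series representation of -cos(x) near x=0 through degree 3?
x^2/2 - 1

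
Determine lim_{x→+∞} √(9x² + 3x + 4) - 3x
As x → +∞: multiply by the conjugate to get (3x+4)/(√(9x²+3x+4)+3x); the denominator ~ 6x, so the limit is 3/6 = 1/2.
Limit = 1/2.

Final answer: 1/2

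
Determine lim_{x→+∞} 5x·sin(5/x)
As x → +∞: let u = 5/x → 0⁺; then 5·x·sin(5/x) = 5·5·sin(u)/u → 5·5·1 = 25.
Limit = 25.

Final answer: 25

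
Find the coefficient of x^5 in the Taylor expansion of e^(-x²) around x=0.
Expand to order 5: e^(-x²) = x^4/2 - x^2 + 1 + O(x^6).
The coefficient of x^5 is 0.

Final answer: 0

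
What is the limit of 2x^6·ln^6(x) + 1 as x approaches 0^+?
The product is a 0·∞ indeterminate form at x → 0⁺.
Rewrite the product as 2·ln^6(x) / x^(-6) and apply L'Hôpital, or use the standard hierarchy x^(-6) ≫ |ln x|^6 as x → 0⁺.
The indeterminate product → 0, so the limit = 1.

Final answer: 1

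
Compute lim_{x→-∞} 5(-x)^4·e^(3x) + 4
The product is a 0·∞ indeterminate form at x → -∞.
Rewrite the product as 5(-x)^4 / e^(-3x) (an ∞/∞ form) and apply L'Hôpital, or use the standard hierarchy e^(3|x|) ≫ |(-x)^4| as x → -∞.
The indeterminate product → 0, so the limit = 4.

Final answer: 4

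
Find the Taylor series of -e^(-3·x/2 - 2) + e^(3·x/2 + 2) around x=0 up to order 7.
x^7·(243·e^(-2)/71680 + 243·e^(2)/71680) + x^6·(-81·e^(-2)/5120 + 81·e^(2)/5120) + x^5·(81·e^(-2)/1280 + 81·e^(2)/1280) + x^4·(-27·e^(-2)/128 + 27·e^(2)/128) + x^3·(9·e^(-2)/16 + 9·e^(2)/16) + x^2·(-9·e^(-2)/8 + 9·e^(2)/8) + x·(3·e^(-2)/2 + 3·e^(2)/2) - e^(-2) + e^(2)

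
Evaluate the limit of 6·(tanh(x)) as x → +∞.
Evaluate the dominant behaviour as x → +∞; each term tends to a finite value or vanishes.
Limit = 6.

Final answer: 6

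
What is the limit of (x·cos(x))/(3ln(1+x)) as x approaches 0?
Both numerator and denominator → 0 as x → 0; this is a 0/0 indeterminate form.
Expand each to leading order near x = 0: numerator ~ x, denominator ~ 3·x.
The limit of the ratio is 1/3.

Final answer: 1/3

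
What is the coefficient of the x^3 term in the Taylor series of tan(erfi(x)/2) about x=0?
Expand to order 3: tan(erfi(x)/2) = x^3·(1/(3·π^(3/2)) + 1/(3·√(π))) + x/√(π) + O(x^4).
The coefficient of x^3 is 1/(3·π^(3/2)) + 1/(3·√(π)).

Final answer: 1/(3·π^(3/2)) + 1/(3·√(π))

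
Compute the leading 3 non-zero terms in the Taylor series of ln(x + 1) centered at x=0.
x^3/3 - x^2/2 + x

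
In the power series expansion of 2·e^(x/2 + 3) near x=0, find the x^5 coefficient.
Expand to order 5: 2·e^(x/2 + 3) = x^5·e^(3)/1920 + x^4·e^(3)/192 + x^3·e^(3)/24 + x^2·e^(3)/4 + x·e^(3) + 2·e^(3) + O(x^6).
The coefficient of x^5 is e^(3)/1920.

Final answer: e^(3)/1920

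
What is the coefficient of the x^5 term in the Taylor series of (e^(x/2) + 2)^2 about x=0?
Expand to order 5: (e^(x/2) + 2)^2 = 3·x^5/320 + 5·x^4/96 + x^3/4 + x^2 + 3·x + 9 + O(x^6).
The coefficient of x^5 is 3/320.

Final answer: 3/320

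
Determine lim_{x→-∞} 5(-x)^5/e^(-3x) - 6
The quotient is an ∞/∞ indeterminate form as x → -∞.
Compare growth rates of the dominant terms (exponentials ≫ polynomials ≫ logarithms), or apply L'Hôpital's rule; the quotient → 0.
Adding the constant: 0 - 6 = -6. Limit = -6.

Final answer: -6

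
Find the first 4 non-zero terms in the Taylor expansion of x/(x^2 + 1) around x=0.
-x^7 + x^5 - x^3 + x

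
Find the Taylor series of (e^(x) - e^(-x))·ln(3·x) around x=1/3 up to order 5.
(-3 + 3·e^(2/3))·e^(-1/3)·(x - 1/3) + (15 - 3·e^(2/3))·e^(-1/3)·(x - 1/3)^2/2 + (-15 + 6·e^(2/3))·e^(-1/3)·(x - 1/3)^3 + (32 - 13·e^(2/3))·e^(-1/3)·(x - 1/3)^4 + (-2969 + 1289·e^(2/3))·e^(-1/3)·(x - 1/3)^5/40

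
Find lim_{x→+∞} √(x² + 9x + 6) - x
As x → +∞: multiply by the conjugate to get (9x+6)/(√(x²+9x+6)+x); the denominator ~ 2x, so the limit is 9/2.
Limit = 9/2.

Final answer: 9/2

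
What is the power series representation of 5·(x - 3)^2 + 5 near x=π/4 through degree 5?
-15·π/2 + 5·π^2/16 + 50 + (-30 + 5·π/2)·(x - π/4) + 5·(x - π/4)^2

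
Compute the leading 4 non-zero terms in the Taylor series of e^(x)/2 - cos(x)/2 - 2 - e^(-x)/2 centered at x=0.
x^3/6 + x^2/4 + x - 5/2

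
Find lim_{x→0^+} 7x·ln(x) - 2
The product is a 0·∞ indeterminate form at x → 0⁺.
Rewrite the product as 7·ln(x) / x^(-1) and apply L'Hôpital, or use the standard hierarchy x^(-1) ≫ |ln x| as x → 0⁺.
The indeterminate product → 0, so the limit = -2.

Final answer: -2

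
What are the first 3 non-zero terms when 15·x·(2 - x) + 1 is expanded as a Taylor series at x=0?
-15·x^2 + 30·x + 1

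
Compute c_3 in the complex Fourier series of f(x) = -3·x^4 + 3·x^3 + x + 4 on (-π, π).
Compute the real Fourier coefficients first: a_3 = -16/9 + 8·π^2/3, b_3 = -2/3 + 2·π^2.
Then c_3 = (a_3 − i·b_3)/2 = -8/9 + 4·π^2/3 - i·π^2 + i/3.

Final answer: -8/9 + 4·π^2/3 - i·π^2 + i/3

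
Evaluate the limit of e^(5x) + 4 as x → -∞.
Evaluate the dominant behaviour as x → -∞; each term tends to a finite value or vanishes.
Limit = 4.

Final answer: 4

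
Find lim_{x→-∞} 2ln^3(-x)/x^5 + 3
The quotient is an ∞/∞ indeterminate form as x → -∞.
Compare growth rates of the dominant terms (exponentials ≫ polynomials ≫ logarithms), or apply L'Hôpital's rule; the quotient → 0.
Adding the constant: 0 + 3 = 3. Limit = 3.

Final answer: 3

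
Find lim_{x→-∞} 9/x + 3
Evaluate the dominant behaviour as x → -∞; each term tends to a finite value or vanishes.
Limit = 3.

Final answer: 3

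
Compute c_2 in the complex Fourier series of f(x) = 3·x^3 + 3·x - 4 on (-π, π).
Compute the real Fourier coefficients first: a_2 = 0, b_2 = 3/2 - 3·π^2.
Then c_2 = (a_2 − i·b_2)/2 = -3·i/4 + 3·i·π^2/2.

Final answer: -3·i/4 + 3·i·π^2/2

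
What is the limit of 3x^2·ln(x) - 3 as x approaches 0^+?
The product is a 0·∞ indeterminate form at x → 0⁺.
Rewrite the product as 3·ln(x) / x^(-2) and apply L'Hôpital, or use the standard hierarchy x^(-2) ≫ |ln x| as x → 0⁺.
The indeterminate product → 0, so the limit = -3.

Final answer: -3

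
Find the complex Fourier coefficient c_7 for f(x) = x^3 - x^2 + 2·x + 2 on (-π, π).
Compute the real Fourier coefficients first: a_7 = 4/49, b_7 = 184/343 + 2·π^2/7.
Then c_7 = (a_7 − i·b_7)/2 = 2/49 - i·π^2/7 - 92·i/343.

Final answer: 2/49 - i·π^2/7 - 92·i/343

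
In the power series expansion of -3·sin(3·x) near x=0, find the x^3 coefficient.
Expand to order 3: -3·sin(3·x) = 27·x^3/2 - 9·x + O(x^4).
The coefficient of x^3 is 27/2.

Final answer: 27/2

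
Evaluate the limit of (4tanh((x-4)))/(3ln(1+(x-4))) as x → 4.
Both numerator and denominator → 0 as x → 4; this is a 0/0 indeterminate form.
Expand each to leading order near x = 4: numerator ~ 4·(x - 4), denominator ~ 3·(x - 4).
The limit of the ratio is 4/3.

Final answer: 4/3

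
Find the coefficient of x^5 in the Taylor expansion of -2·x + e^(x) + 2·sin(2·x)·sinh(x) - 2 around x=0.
Expand to order 5: -2·x + e^(x) + 2·sin(2·x)·sinh(x) - 2 = x^5/120 - 47·x^4/24 + x^3/6 + 9·x^2/2 - x - 1 + O(x^6).
The coefficient of x^5 is 1/120.

Final answer: 1/120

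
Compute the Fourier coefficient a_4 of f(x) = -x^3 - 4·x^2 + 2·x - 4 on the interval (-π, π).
a_4 = (1/π) ∫_{-π}^{π} f(x)·cos(4x) dx.
Evaluate the integral (use parity and integration by parts as needed): a_4 = -1.

Final answer: -1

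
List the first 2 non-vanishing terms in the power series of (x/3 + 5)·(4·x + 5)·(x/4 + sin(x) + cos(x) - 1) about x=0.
175·x^2/12 + 125·x/4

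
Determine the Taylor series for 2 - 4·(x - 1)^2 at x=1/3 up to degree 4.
2/9 + 16·(x - 1/3)/3 - 4·(x - 1/3)^2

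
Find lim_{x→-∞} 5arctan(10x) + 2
Evaluate the dominant behaviour as x → -∞; each term tends to a finite value or vanishes.
Limit = 2 - 5·π/2.

Final answer: 2 - 5·π/2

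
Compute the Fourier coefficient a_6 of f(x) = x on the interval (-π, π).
a_6 = (1/π) ∫_{-π}^{π} f(x)·cos(6x) dx.
Evaluate the integral (use parity and integration by parts as needed): a_6 = 0.

Final answer: 0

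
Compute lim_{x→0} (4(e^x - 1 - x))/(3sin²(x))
Both numerator and denominator → 0 as x → 0; this is a 0/0 indeterminate form.
Expand each to leading order near x = 0: numerator ~ 2·x^2, denominator ~ 3·x^2.
The limit of the ratio is 2/3.

Final answer: 2/3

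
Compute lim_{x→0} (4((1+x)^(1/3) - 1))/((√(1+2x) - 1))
Both numerator and denominator → 0 as x → 0; this is a 0/0 indeterminate form.
Expand each to leading order near x = 0: numerator ~ 4·x/3, denominator ~ x.
The limit of the ratio is 4/3.

Final answer: 4/3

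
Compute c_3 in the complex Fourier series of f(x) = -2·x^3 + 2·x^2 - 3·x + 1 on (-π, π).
Compute the real Fourier coefficients first: a_3 = -8/9, b_3 = -4·π^2/3 - 10/9.
Then c_3 = (a_3 − i·b_3)/2 = -4/9 + 5·i/9 + 2·i·π^2/3.

Final answer: -4/9 + 5·i/9 + 2·i·π^2/3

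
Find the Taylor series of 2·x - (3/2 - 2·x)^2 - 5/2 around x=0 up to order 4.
-4·x^2 + 8·x - 19/4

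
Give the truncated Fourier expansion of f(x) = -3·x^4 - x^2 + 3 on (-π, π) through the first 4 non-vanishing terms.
(-140 + 24·π^2)·cos(x) + (8 - 6·π^2)·cos(2·x) + (-4/3 + 8·π^2/3)·cos(3·x) - 3·π^4/5 - π^2/3 + 3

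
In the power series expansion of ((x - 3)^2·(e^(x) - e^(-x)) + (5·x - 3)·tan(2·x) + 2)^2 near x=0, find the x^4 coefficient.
-68/3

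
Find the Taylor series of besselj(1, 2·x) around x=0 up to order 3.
-x^3/2 + x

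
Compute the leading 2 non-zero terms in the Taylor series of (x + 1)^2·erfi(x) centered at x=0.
4·x^2/√(π) + 2·x/√(π)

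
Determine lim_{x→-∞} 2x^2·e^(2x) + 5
The product is a 0·∞ indeterminate form at x → -∞.
Rewrite the product as 2x^2 / e^(-2x) (an ∞/∞ form) and apply L'Hôpital, or use the standard hierarchy e^(2|x|) ≫ |x^2| as x → -∞.
The indeterminate product → 0, so the limit = 5.

Final answer: 5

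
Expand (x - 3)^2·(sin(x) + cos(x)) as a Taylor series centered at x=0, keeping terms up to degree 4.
7·x^4/8 + 5·x^3/2 - 19·x^2/2 + 3·x + 9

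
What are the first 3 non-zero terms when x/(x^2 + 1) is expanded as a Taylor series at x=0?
x^5 - x^3 + x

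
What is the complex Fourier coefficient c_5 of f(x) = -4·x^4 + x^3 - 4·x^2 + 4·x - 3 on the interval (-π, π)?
Compute the real Fourier coefficients first: a_5 = 208/625 + 32·π^2/25, b_5 = 188/125 + 2·π^2/5.
Then c_5 = (a_5 − i·b_5)/2 = 104/625 + 16·π^2/25 - i·π^2/5 - 94·i/125.

Final answer: 104/625 + 16·π^2/25 - i·π^2/5 - 94·i/125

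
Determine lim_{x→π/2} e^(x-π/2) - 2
Direct substitution at x = π/2 gives -1.

Final answer: -1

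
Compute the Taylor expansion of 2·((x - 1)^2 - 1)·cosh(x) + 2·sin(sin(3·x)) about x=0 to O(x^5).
x^4 - 20·x^3 + 2·x^2 + 2·x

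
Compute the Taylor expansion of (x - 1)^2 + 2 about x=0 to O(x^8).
x^2 - 2·x + 3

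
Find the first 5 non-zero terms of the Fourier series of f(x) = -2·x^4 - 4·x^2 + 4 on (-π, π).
(-80 + 16·π^2)·cos(x) + (2 - 4·π^2)·cos(2·x) + (16/27 + 16·π^2/9)·cos(3·x) + (-π^2 - 5/8)·cos(4·x) - 2·π^4/5 - 4·π^2/3 + 4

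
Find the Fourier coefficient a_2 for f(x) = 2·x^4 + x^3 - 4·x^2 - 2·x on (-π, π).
a_2 = (1/π) ∫_{-π}^{π} f(x)·cos(2x) dx.
Evaluate the integral (use parity and integration by parts as needed): a_2 = -10 + 4·π^2.

Final answer: -10 + 4·π^2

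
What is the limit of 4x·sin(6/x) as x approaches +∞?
As x → +∞: let u = 6/x → 0⁺; then 4·x·sin(6/x) = 4·6·sin(u)/u → 4·6·1 = 24.
Limit = 24.

Final answer: 24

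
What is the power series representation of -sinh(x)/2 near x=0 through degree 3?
-x^3/12 - x/2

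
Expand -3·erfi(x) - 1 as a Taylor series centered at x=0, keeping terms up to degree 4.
-2·x^3/√(π) - 6·x/√(π) - 1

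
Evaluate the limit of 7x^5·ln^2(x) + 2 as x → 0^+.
The product is a 0·∞ indeterminate form at x → 0⁺.
Rewrite the product as 7·ln^2(x) / x^(-5) and apply L'Hôpital, or use the standard hierarchy x^(-5) ≫ |ln x|^2 as x → 0⁺.
The indeterminate product → 0, so the limit = 2.

Final answer: 2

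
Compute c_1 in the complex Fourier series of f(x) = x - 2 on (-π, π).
Compute the real Fourier coefficients first: a_1 = 0, b_1 = 2.
Then c_1 = (a_1 − i·b_1)/2 = -i.

Final answer: -i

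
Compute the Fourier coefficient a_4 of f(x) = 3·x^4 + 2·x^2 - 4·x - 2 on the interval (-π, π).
a_4 = (1/π) ∫_{-π}^{π} f(x)·cos(4x) dx.
Evaluate the integral (use parity and integration by parts as needed): a_4 = -1/16 + 3·π^2/2.

Final answer: -1/16 + 3·π^2/2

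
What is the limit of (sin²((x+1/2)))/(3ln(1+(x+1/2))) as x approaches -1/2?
Both numerator and denominator → 0 as x → -1/2; this is a 0/0 indeterminate form.
Expand each to leading order near x = -1/2: numerator ~ (x + 1/2)^2, denominator ~ 3·(x + 1/2).
The limit of the ratio is 0.

Final answer: 0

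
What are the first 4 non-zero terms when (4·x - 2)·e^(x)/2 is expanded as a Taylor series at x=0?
5·x^3/6 + 3·x^2/2 + x - 1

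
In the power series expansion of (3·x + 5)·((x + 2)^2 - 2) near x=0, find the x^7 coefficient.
Expand to order 7: (3·x + 5)·((x + 2)^2 - 2) = 3·x^3 + 17·x^2 + 26·x + 10 + O(x^8).
The coefficient of x^7 is 0.

Final answer: 0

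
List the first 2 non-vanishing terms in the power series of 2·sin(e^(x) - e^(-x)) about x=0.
-2·x^3 + 4·x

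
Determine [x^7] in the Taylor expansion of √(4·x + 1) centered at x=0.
Expand to order 7: √(4·x + 1) = 264·x^7 - 84·x^6 + 28·x^5 - 10·x^4 + 4·x^3 - 2·x^2 + 2·x + 1 + O(x^8).
The coefficient of x^7 is 264.

Final answer: 264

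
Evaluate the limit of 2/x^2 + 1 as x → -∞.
Evaluate the dominant behaviour as x → -∞; each term tends to a finite value or vanishes.
Limit = 1.

Final answer: 1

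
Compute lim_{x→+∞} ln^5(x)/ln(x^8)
This is an ∞/∞ indeterminate form as x → +∞.
Write ln(x^8) = 8·ln(x), reducing the quotient to ln^4(x)/8 → ∞.
Limit = ∞.

Final answer: ∞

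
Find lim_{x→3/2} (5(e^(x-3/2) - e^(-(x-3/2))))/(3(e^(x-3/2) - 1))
Both numerator and denominator → 0 as x → 3/2; this is a 0/0 indeterminate form.
Expand each to leading order near x = 3/2: numerator ~ 10·(x - 3/2), denominator ~ 3·(x - 3/2).
The limit of the ratio is 10/3.

Final answer: 10/3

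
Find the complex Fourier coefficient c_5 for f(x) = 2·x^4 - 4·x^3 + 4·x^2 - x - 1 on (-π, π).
Compute the real Fourier coefficients first: a_5 = -16·π^2/25 - 304/625, b_5 = -8·π^2/5 - 2/125.
Then c_5 = (a_5 − i·b_5)/2 = -8·π^2/25 - 152/625 + i/125 + 4·i·π^2/5.

Final answer: -8·π^2/25 - 152/625 + i/125 + 4·i·π^2/5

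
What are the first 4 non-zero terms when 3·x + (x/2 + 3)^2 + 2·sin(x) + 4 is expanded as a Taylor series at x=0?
-x^3/3 + x^2/4 + 8·x + 13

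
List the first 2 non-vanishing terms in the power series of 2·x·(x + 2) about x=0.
2·x^2 + 4·x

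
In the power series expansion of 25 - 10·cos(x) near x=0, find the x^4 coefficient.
Expand to order 4: 25 - 10·cos(x) = -5·x^4/12 + 5·x^2 + 15 + O(x^5).
The coefficient of x^4 is -5/12.

Final answer: -5/12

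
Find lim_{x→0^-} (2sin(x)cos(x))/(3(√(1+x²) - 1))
Both numerator and denominator → 0 as x → 0^-; this is a 0/0 indeterminate form.
Expand each to leading order near x = 0: numerator ~ 2·x, denominator ~ 3·x^2/2.
The limit of the ratio is -∞.

Final answer: -∞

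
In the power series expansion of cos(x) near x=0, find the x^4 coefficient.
Expand to order 4: cos(x) = x^4/24 - x^2/2 + 1 + O(x^5).
The coefficient of x^4 is 1/24.

Final answer: 1/24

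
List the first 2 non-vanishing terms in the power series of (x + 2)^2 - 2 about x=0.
4·x + 2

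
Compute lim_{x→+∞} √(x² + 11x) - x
As x → +∞: multiply by the conjugate to get (11x)/(√(x²+11x)+x); the denominator ~ 2x, so the limit is 11/2.
Limit = 11/2.

Final answer: 11/2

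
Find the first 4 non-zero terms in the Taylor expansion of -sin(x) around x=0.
x^7/5040 - x^5/120 + x^3/6 - x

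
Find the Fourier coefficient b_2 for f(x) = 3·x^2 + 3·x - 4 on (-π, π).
b_2 = (1/π) ∫_{-π}^{π} f(x)·sin(2x) dx.
Evaluate the integral (use parity and integration by parts as needed): b_2 = -3.

Final answer: -3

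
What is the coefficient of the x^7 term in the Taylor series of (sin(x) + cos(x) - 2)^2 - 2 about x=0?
Expand to order 7: (sin(x) + cos(x) - 2)^2 - 2 = -31·x^7/1260 + x^6/180 + 7·x^5/30 - x^4/6 - 2·x^3/3 + 2·x^2 - 2·x - 1 + O(x^8).
The coefficient of x^7 is -31/1260.

Final answer: -31/1260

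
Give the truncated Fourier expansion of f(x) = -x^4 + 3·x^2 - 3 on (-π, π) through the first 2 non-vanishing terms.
(-60 + 8·π^2)·cos(x) - π^4/5 - 3 + π^2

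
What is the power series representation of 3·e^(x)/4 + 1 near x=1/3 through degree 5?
1 + 3·e^(1/3)/4 + 3·e^(1/3)·(x - 1/3)/4 + 3·e^(1/3)·(x - 1/3)^2/8 + e^(1/3)·(x - 1/3)^3/8 + e^(1/3)·(x - 1/3)^4/32 + e^(1/3)·(x - 1/3)^5/160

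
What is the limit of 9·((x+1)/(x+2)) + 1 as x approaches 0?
Direct substitution at x = 0 gives 11/2.

Final answer: 11/2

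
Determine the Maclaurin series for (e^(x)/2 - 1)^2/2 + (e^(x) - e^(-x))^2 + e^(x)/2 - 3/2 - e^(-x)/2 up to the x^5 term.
3·x^5/80 + 67·x^4/48 + x^3/4 + 4·x^2 + 3·x/4 - 11/8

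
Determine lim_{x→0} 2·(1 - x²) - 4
Direct substitution at x = 0 gives -2.

Final answer: -2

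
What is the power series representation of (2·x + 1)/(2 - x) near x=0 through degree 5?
5·x^5/64 + 5·x^4/32 + 5·x^3/16 + 5·x^2/8 + 5·x/4 + 1/2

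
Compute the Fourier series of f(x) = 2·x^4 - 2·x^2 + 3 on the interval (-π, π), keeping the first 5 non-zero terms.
(104 - 16·π^2)·cos(x) + (-8 + 4·π^2)·cos(2·x) + (56/27 - 16·π^2/9)·cos(3·x) + (-7/8 + π^2)·cos(4·x) - 2·π^2/3 + 3 + 2·π^4/5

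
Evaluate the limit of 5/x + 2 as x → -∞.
Evaluate the dominant behaviour as x → -∞; each term tends to a finite value or vanishes.
Limit = 2.

Final answer: 2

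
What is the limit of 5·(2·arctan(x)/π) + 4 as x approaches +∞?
Evaluate the dominant behaviour as x → +∞; each term tends to a finite value or vanishes.
Limit = 9.

Final answer: 9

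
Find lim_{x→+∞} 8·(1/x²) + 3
Evaluate the dominant behaviour as x → +∞; each term tends to a finite value or vanishes.
Limit = 3.

Final answer: 3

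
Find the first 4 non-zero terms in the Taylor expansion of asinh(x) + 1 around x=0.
3·x^5/40 - x^3/6 + x + 1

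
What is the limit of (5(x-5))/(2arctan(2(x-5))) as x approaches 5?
Both numerator and denominator → 0 as x → 5; this is a 0/0 indeterminate form.
Expand each to leading order near x = 5: numerator ~ 5·(x - 5), denominator ~ 4·(x - 5).
The limit of the ratio is 5/4.

Final answer: 5/4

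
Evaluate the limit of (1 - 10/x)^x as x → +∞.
As x → +∞: this is the defining limit (1 - 10/x)^x → e^(-10).
Limit = e^(-10).

Final answer: e^(-10)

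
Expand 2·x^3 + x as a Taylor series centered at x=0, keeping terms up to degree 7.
2·x^3 + x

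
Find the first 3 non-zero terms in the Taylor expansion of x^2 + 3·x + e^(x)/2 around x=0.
5·x^2/4 + 7·x/2 + 1/2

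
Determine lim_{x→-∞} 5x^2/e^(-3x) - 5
The quotient is an ∞/∞ indeterminate form as x → -∞.
Compare growth rates of the dominant terms (exponentials ≫ polynomials ≫ logarithms), or apply L'Hôpital's rule; the quotient → 0.
Adding the constant: 0 - 5 = -5. Limit = -5.

Final answer: -5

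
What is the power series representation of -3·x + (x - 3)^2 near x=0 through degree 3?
x^2 - 9·x + 9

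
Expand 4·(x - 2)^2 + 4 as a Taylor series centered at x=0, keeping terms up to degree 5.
4·x^2 - 16·x + 20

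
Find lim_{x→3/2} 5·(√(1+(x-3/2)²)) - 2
Direct substitution at x = 3/2 gives 3.

Final answer: 3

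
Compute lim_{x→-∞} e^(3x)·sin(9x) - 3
Evaluate the dominant behaviour as x → -∞; each term tends to a finite value or vanishes.
Limit = -3.

Final answer: -3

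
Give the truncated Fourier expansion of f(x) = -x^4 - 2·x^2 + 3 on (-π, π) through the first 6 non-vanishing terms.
(-40 + 8·π^2)·cos(x) + (1 - 2·π^2)·cos(2·x) + (8/27 + 8·π^2/9)·cos(3·x) + (-π^2/2 - 5/16)·cos(4·x) + (152/625 + 8·π^2/25)·cos(5·x) - π^4/5 - 2·π^2/3 + 3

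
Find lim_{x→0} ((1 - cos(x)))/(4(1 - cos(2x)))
Both numerator and denominator → 0 as x → 0; this is a 0/0 indeterminate form.
Expand each to leading order near x = 0: numerator ~ x^2/2, denominator ~ 8·x^2.
The limit of the ratio is 1/16.

Final answer: 1/16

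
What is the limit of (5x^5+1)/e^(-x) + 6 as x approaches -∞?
The quotient is an ∞/∞ indeterminate form as x → -∞.
Compare growth rates of the dominant terms (exponentials ≫ polynomials ≫ logarithms), or apply L'Hôpital's rule; the quotient → 0.
Adding the constant: 0 + 6 = 6. Limit = 6.

Final answer: 6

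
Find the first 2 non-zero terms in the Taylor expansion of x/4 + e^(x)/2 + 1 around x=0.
3·x/4 + 3/2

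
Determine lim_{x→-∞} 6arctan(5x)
Evaluate the dominant behaviour as x → -∞; each term tends to a finite value or vanishes.
Limit = -3·π.

Final answer: -3·π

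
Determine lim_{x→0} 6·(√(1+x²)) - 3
Direct substitution at x = 0 gives 3.

Final answer: 3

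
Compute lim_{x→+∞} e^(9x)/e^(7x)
This is an ∞/∞ indeterminate form as x → +∞.
Rewrite e^(9x)/e^(7x) = e^((9−7)x) = e^(2x); the exponent coefficient is 2 > 0 so e^(2x) → ∞.
Limit = ∞.

Final answer: ∞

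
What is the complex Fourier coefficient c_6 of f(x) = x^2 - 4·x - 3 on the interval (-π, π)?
Compute the real Fourier coefficients first: a_6 = 1/9, b_6 = 4/3.
Then c_6 = (a_6 − i·b_6)/2 = 1/18 - 2·i/3.

Final answer: 1/18 - 2·i/3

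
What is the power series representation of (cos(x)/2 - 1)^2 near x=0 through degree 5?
x^4/24 + x^2/4 + 1/4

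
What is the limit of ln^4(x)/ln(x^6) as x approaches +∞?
This is an ∞/∞ indeterminate form as x → +∞.
Write ln(x^6) = 6·ln(x), reducing the quotient to ln^3(x)/6 → ∞.
Limit = ∞.

Final answer: ∞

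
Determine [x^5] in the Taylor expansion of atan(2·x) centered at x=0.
Expand to order 5: atan(2·x) = 32·x^5/5 - 8·x^3/3 + 2·x + O(x^6).
The coefficient of x^5 is 32/5.

Final answer: 32/5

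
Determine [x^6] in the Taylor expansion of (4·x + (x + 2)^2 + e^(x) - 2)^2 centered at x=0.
Expand to order 6: (4·x + (x + 2)^2 + e^(x) - 2)^2 = 14·x^6/45 + 13·x^5/10 + 11·x^4/2 + 28·x^3 + 90·x^2 + 54·x + 9 + O(x^7).
The coefficient of x^6 is 14/45.

Final answer: 14/45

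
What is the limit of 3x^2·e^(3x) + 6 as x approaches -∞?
The product is a 0·∞ indeterminate form at x → -∞.
Rewrite the product as 3x^2 / e^(-3x) (an ∞/∞ form) and apply L'Hôpital, or use the standard hierarchy e^(3|x|) ≫ |x^2| as x → -∞.
The indeterminate product → 0, so the limit = 6.

Final answer: 6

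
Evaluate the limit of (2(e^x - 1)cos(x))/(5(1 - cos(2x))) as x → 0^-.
Both numerator and denominator → 0 as x → 0^-; this is a 0/0 indeterminate form.
Expand each to leading order near x = 0: numerator ~ 2·x, denominator ~ 10·x^2.
The limit of the ratio is -∞.

Final answer: -∞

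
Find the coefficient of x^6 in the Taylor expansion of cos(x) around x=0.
Expand to order 6: cos(x) = -x^6/720 + x^4/24 - x^2/2 + 1 + O(x^7).
The coefficient of x^6 is -1/720.

Final answer: -1/720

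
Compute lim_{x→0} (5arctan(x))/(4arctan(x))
Both numerator and denominator → 0 as x → 0; this is a 0/0 indeterminate form.
Expand each to leading order near x = 0: numerator ~ 5·x, denominator ~ 4·x.
The limit of the ratio is 5/4.

Final answer: 5/4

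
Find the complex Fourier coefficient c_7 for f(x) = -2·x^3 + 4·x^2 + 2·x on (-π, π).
Compute the real Fourier coefficients first: a_7 = -16/49, b_7 = 220/343 - 4·π^2/7.
Then c_7 = (a_7 − i·b_7)/2 = -8/49 - 110·i/343 + 2·i·π^2/7.

Final answer: -8/49 - 110·i/343 + 2·i·π^2/7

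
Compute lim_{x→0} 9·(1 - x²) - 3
Direct substitution at x = 0 gives 6.

Final answer: 6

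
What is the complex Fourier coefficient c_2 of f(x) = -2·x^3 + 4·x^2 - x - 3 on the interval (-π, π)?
Compute the real Fourier coefficients first: a_2 = 4, b_2 = -2 + 2·π^2.
Then c_2 = (a_2 − i·b_2)/2 = 2 - i·π^2 + i.

Final answer: 2 - i·π^2 + i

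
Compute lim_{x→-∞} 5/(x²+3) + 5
Evaluate the dominant behaviour as x → -∞; each term tends to a finite value or vanishes.
Limit = 5.

Final answer: 5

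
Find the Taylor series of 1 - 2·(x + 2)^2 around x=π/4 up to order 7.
-7 - 2·π - π^2/8 + (-8 - π)·(x - π/4) - 2·(x - π/4)^2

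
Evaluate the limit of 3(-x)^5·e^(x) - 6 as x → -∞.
The product is a 0·∞ indeterminate form at x → -∞.
Rewrite the product as 3(-x)^5 / e^(-x) (an ∞/∞ form) and apply L'Hôpital, or use the standard hierarchy e^(|x|) ≫ |(-x)^5| as x → -∞.
The indeterminate product → 0, so the limit = -6.

Final answer: -6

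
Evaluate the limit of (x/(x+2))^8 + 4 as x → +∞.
As x → +∞: x/(x+2) = 1/(1 + 2/x) → 1, and the 8th power of a limit-1 base also → 1; with the additive constant, 1 + 4 = 5.
Limit = 5.

Final answer: 5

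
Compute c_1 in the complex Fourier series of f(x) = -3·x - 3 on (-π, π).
Compute the real Fourier coefficients first: a_1 = 0, b_1 = -6.
Then c_1 = (a_1 − i·b_1)/2 = 3·i.

Final answer: 3·i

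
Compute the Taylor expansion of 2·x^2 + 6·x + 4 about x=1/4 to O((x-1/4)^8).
45/8 + 7·(x - 1/4) + 2·(x - 1/4)^2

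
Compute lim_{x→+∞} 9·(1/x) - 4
Evaluate the dominant behaviour as x → +∞; each term tends to a finite value or vanishes.
Limit = -4.

Final answer: -4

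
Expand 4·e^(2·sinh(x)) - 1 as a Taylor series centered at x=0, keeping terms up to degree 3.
20·x^3/3 + 8·x^2 + 8·x + 3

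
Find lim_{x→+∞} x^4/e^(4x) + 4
The quotient is an ∞/∞ indeterminate form as x → +∞.
The exponential denominator e^(4x) dominates the polynomial numerator (e^x ≫ x^4 as x → ∞), so the quotient → 0.
Adding the constant: 0 + 4 = 4. Limit = 4.

Final answer: 4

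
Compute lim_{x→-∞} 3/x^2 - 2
Evaluate the dominant behaviour as x → -∞; each term tends to a finite value or vanishes.
Limit = -2.

Final answer: -2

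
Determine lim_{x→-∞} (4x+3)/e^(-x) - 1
The quotient is an ∞/∞ indeterminate form as x → -∞.
Compare growth rates of the dominant terms (exponentials ≫ polynomials ≫ logarithms), or apply L'Hôpital's rule; the quotient → 0.
Adding the constant: 0 - 1 = -1. Limit = -1.

Final answer: -1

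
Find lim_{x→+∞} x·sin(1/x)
As x → +∞: let u = 1/x → 0⁺; then x·sin(1/x) = 1·sin(u)/u → 1·1 = 1.
Limit = 1.

Final answer: 1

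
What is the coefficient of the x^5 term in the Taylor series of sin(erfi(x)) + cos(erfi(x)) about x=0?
Expand to order 5: sin(erfi(x)) + cos(erfi(x)) = x^5·(-4/(3·π^(3/2)) + 4/(15·π^(5/2)) + 1/(5·√(π))) + x^4·(-4/(3·π) + 2/(3·π^2)) + x^3·(-4/(3·π^(3/2)) + 2/(3·√(π))) - 2·x^2/π + 2·x/√(π) + 1 + O(x^6).
The coefficient of x^5 is -4/(3·π^(3/2)) + 4/(15·π^(5/2)) + 1/(5·√(π)).

Final answer: -4/(3·π^(3/2)) + 4/(15·π^(5/2)) + 1/(5·√(π))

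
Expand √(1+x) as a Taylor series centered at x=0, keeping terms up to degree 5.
7·x^5/256 - 5·x^4/128 + x^3/16 - x^2/8 + x/2 + 1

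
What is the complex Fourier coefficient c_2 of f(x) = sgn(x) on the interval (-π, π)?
Compute the real Fourier coefficients first: a_2 = 0, b_2 = 0.
Then c_2 = (a_2 − i·b_2)/2 = 0.

Final answer: 0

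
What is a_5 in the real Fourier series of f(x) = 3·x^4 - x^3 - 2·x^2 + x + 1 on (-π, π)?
a_5 = (1/π) ∫_{-π}^{π} f(x)·cos(5x) dx.
Evaluate the integral (use parity and integration by parts as needed): a_5 = 344/625 - 24·π^2/25.

Final answer: 344/625 - 24·π^2/25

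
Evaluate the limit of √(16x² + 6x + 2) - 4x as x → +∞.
As x → +∞: multiply by the conjugate to get (6x+2)/(√(16x²+6x+2)+4x); the denominator ~ 8x, so the limit is 6/8 = 3/4.
Limit = 3/4.

Final answer: 3/4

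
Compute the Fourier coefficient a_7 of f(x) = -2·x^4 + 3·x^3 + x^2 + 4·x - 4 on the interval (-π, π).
a_7 = (1/π) ∫_{-π}^{π} f(x)·cos(7x) dx.
Evaluate the integral (use parity and integration by parts as needed): a_7 = -292/2401 + 16·π^2/49.

Final answer: -292/2401 + 16·π^2/49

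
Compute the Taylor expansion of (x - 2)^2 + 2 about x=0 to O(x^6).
x^2 - 4·x + 6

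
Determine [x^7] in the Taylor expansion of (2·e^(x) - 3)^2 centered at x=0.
Expand to order 7: (2·e^(x) - 3)^2 = 25·x^7/252 + 61·x^6/180 + 29·x^5/30 + 13·x^4/6 + 10·x^3/3 + 2·x^2 - 4·x + 1 + O(x^8).
The coefficient of x^7 is 25/252.

Final answer: 25/252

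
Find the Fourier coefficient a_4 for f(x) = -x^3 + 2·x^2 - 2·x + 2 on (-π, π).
a_4 = (1/π) ∫_{-π}^{π} f(x)·cos(4x) dx.
Evaluate the integral (use parity and integration by parts as needed): a_4 = 1/2.

Final answer: 1/2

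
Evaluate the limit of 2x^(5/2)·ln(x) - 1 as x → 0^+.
The product is a 0·∞ indeterminate form at x → 0⁺.
Rewrite the product as 2·ln(x) / x^(-5/2) and apply L'Hôpital, or use the standard hierarchy x^(-5/2) ≫ |ln x| as x → 0⁺.
The indeterminate product → 0, so the limit = -1.

Final answer: -1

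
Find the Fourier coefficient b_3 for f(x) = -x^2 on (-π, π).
b_3 = (1/π) ∫_{-π}^{π} f(x)·sin(3x) dx.
Evaluate the integral (use parity and integration by parts as needed): b_3 = 0.

Final answer: 0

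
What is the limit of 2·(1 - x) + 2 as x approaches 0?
Direct substitution at x = 0 gives 4.

Final answer: 4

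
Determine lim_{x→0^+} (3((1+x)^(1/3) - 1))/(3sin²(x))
Both numerator and denominator → 0 as x → 0^+; this is a 0/0 indeterminate form.
Expand each to leading order near x = 0: numerator ~ x, denominator ~ 3·x^2.
The limit of the ratio is ∞.

Final answer: ∞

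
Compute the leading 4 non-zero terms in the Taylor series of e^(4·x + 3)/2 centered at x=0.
16·x^3·e^(3)/3 + 4·x^2·e^(3) + 2·x·e^(3) + e^(3)/2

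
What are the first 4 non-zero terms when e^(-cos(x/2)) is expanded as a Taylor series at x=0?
x^6·e^(-1)/46080 + x^4·e^(-1)/192 + x^2·e^(-1)/8 + e^(-1)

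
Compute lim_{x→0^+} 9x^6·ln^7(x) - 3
The product is a 0·∞ indeterminate form at x → 0⁺.
Rewrite the product as 9·ln^7(x) / x^(-6) and apply L'Hôpital, or use the standard hierarchy x^(-6) ≫ |ln x|^7 as x → 0⁺.
The indeterminate product → 0, so the limit = -3.

Final answer: -3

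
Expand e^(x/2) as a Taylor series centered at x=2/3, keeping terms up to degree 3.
e^(1/3) + e^(1/3)·(x - 2/3)/2 + e^(1/3)·(x - 2/3)^2/8 + e^(1/3)·(x - 2/3)^3/48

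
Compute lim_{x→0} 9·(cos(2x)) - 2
Direct substitution at x = 0 gives 7.

Final answer: 7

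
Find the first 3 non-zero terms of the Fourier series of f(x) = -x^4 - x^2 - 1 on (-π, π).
(-44 + 8·π^2)·cos(x) + (2 - 2·π^2)·cos(2·x) - π^4/5 - π^2/3 - 1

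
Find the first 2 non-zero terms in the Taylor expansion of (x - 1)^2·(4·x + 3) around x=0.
3 - 2·x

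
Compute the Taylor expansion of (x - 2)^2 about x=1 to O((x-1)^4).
1 - 2·(x - 1) + (x - 1)^2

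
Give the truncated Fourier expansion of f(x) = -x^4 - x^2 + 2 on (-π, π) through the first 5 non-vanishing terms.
(-44 + 8·π^2)·cos(x) + (2 - 2·π^2)·cos(2·x) + (-4/27 + 8·π^2/9)·cos(3·x) + (-π^2/2 - 1/16)·cos(4·x) - π^4/5 - π^2/3 + 2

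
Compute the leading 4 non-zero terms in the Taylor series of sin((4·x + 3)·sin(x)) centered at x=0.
-56·x^4/3 - 5·x^3 + 4·x^2 + 3·x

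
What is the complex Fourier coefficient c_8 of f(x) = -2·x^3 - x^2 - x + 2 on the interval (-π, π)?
Compute the real Fourier coefficients first: a_8 = -1/16, b_8 = 13/64 + π^2/2.
Then c_8 = (a_8 − i·b_8)/2 = -1/32 - i·π^2/4 - 13·i/128.

Final answer: -1/32 - i·π^2/4 - 13·i/128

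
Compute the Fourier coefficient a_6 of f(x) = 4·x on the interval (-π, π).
a_6 = (1/π) ∫_{-π}^{π} f(x)·cos(6x) dx.
Evaluate the integral (use parity and integration by parts as needed): a_6 = 0.

Final answer: 0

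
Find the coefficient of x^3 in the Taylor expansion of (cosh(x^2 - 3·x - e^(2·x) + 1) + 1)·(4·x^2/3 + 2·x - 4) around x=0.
5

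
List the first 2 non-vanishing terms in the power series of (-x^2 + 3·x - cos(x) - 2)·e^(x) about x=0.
x^2 - 3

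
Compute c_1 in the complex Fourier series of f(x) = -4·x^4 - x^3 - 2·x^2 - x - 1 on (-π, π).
Compute the real Fourier coefficients first: a_1 = -184 + 32·π^2, b_1 = 10 - 2·π^2.
Then c_1 = (a_1 − i·b_1)/2 = -92 + 16·π^2 - 5·i + i·π^2.

Final answer: -92 + 16·π^2 - 5·i + i·π^2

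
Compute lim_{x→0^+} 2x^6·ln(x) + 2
The product is a 0·∞ indeterminate form at x → 0⁺.
Rewrite the product as 2·ln(x) / x^(-6) and apply L'Hôpital, or use the standard hierarchy x^(-6) ≫ |ln x| as x → 0⁺.
The indeterminate product → 0, so the limit = 2.

Final answer: 2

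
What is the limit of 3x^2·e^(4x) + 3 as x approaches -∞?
The product is a 0·∞ indeterminate form at x → -∞.
Rewrite the product as 3x^2 / e^(-4x) (an ∞/∞ form) and apply L'Hôpital, or use the standard hierarchy e^(4|x|) ≫ |x^2| as x → -∞.
The indeterminate product → 0, so the limit = 3.

Final answer: 3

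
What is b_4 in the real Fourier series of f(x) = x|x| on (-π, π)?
b_4 = (1/π) ∫_{-π}^{π} f(x)·sin(4x) dx.
Evaluate the integral (use parity and integration by parts as needed): b_4 = -π/2.

Final answer: -π/2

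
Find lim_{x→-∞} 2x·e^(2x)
This is a 0·∞ indeterminate form at x → -∞.
Rewrite the product as 2x / e^(-2x) (an ∞/∞ form) and apply L'Hôpital, or use the standard hierarchy e^(2|x|) ≫ |x| as x → -∞.
The indeterminate product → 0, so the limit = 0.

Final answer: 0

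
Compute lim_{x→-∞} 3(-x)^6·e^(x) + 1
The product is a 0·∞ indeterminate form at x → -∞.
Rewrite the product as 3(-x)^6 / e^(-x) (an ∞/∞ form) and apply L'Hôpital, or use the standard hierarchy e^(|x|) ≫ |(-x)^6| as x → -∞.
The indeterminate product → 0, so the limit = 1.

Final answer: 1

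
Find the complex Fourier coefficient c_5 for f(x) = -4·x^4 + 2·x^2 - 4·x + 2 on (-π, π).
Compute the real Fourier coefficients first: a_5 = -392/625 + 32·π^2/25, b_5 = -8/5.
Then c_5 = (a_5 − i·b_5)/2 = -196/625 + 16·π^2/25 + 4·i/5.

Final answer: -196/625 + 16·π^2/25 + 4·i/5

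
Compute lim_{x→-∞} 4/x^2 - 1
Evaluate the dominant behaviour as x → -∞; each term tends to a finite value or vanishes.
Limit = -1.

Final answer: -1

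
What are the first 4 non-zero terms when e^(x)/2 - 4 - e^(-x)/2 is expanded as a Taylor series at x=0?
x^5/120 + x^3/6 + x - 4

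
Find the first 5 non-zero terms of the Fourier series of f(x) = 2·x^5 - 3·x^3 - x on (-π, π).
(-86·π^2 + 4·π^4 + 514)·sin(x) + (-2·π^4 - 37/2 + 13·π^2)·sin(2·x) + (-134·π^2/27 + 214/81 + 4·π^4/3)·sin(3·x) + (-π^4 - 17/32 + 11·π^2/4)·sin(4·x) + (-46·π^2/25 + 26/625 + 4·π^4/5)·sin(5·x)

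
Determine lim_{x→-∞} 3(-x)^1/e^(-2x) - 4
The quotient is an ∞/∞ indeterminate form as x → -∞.
Compare growth rates of the dominant terms (exponentials ≫ polynomials ≫ logarithms), or apply L'Hôpital's rule; the quotient → 0.
Adding the constant: 0 - 4 = -4. Limit = -4.

Final answer: -4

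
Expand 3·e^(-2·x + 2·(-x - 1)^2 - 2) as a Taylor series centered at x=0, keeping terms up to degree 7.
1856·x^7/105 + 304·x^6/15 + 104·x^5/5 + 20·x^4 + 16·x^3 + 12·x^2 + 6·x + 3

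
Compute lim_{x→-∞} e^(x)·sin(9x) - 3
Evaluate the dominant behaviour as x → -∞; each term tends to a finite value or vanishes.
Limit = -3.

Final answer: -3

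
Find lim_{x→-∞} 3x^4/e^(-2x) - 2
The quotient is an ∞/∞ indeterminate form as x → -∞.
Compare growth rates of the dominant terms (exponentials ≫ polynomials ≫ logarithms), or apply L'Hôpital's rule; the quotient → 0.
Adding the constant: 0 - 2 = -2. Limit = -2.

Final answer: -2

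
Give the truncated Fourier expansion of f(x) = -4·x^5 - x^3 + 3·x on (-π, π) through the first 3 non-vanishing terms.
(-942 - 8·π^4 + 158·π^2)·sin(x) + (-19·π^2 + 51/2 + 4·π^4)·sin(2·x) + (-8·π^4/3 - 122/81 + 142·π^2/27)·sin(3·x)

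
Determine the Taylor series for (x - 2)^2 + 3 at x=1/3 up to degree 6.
52/9 - 10·(x - 1/3)/3 + (x - 1/3)^2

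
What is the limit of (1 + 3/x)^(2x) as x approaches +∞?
As x → +∞: write (1 + 3/x)^(2x) = ((1 + 3/x)^x)^2 → (e^3)^2 = e^6.
Limit = e^(6).

Final answer: e^(6)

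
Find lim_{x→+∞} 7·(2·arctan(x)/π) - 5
Evaluate the dominant behaviour as x → +∞; each term tends to a finite value or vanishes.
Limit = 2.

Final answer: 2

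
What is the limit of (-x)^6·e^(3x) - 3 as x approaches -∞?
The product is a 0·∞ indeterminate form at x → -∞.
Rewrite the product as (-x)^6 / e^(-3x) (an ∞/∞ form) and apply L'Hôpital, or use the standard hierarchy e^(3|x|) ≫ |(-x)^6| as x → -∞.
The indeterminate product → 0, so the limit = -3.

Final answer: -3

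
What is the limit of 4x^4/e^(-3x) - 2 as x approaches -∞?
The quotient is an ∞/∞ indeterminate form as x → -∞.
Compare growth rates of the dominant terms (exponentials ≫ polynomials ≫ logarithms), or apply L'Hôpital's rule; the quotient → 0.
Adding the constant: 0 - 2 = -2. Limit = -2.

Final answer: -2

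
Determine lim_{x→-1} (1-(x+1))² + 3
Direct substitution at x = -1 gives 4.

Final answer: 4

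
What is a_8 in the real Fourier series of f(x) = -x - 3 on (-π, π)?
a_8 = (1/π) ∫_{-π}^{π} f(x)·cos(8x) dx.
Evaluate the integral (use parity and integration by parts as needed): a_8 = 0.

Final answer: 0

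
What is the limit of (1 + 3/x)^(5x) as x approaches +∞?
As x → +∞: write (1 + 3/x)^(5x) = ((1 + 3/x)^x)^5 → (e^3)^5 = e^15.
Limit = e^(15).

Final answer: e^(15)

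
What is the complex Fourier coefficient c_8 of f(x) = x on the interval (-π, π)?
Compute the real Fourier coefficients first: a_8 = 0, b_8 = -1/4.
Then c_8 = (a_8 − i·b_8)/2 = i/8.

Final answer: i/8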